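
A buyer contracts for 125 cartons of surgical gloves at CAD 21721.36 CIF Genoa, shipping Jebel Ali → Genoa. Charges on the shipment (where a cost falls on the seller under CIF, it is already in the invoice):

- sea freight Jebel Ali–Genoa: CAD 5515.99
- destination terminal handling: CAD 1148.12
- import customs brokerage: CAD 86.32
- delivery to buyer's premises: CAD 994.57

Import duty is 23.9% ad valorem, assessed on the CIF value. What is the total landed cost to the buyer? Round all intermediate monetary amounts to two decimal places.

CIF: the seller pays costs through ocean freight and marine insurance to the destination port.
Already in the invoice (seller's account under CIF): freight — exclude.
The CIF price already equals the CIF value: 21721.36
Import duty = 21721.36 × 23.9% = 5191.41
Buyer bears: destination terminal 1148.12 + brokerage 86.32 + delivery 994.57 + duty 5191.41 = 7420.42
Landed cost = invoice 21721.36 + 7420.42 = 29141.78

Total landed cost: CAD 29141.78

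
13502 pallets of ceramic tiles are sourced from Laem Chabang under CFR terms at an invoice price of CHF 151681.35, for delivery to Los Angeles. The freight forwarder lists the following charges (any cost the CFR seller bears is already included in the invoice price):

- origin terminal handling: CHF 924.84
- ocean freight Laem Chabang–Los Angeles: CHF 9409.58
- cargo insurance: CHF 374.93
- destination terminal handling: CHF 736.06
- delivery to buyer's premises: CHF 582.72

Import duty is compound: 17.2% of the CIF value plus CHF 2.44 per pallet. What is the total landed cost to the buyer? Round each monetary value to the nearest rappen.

CFR: the seller pays costs through ocean freight to the destination port, but not insurance.
Already in the invoice (seller's account under CFR): origin terminal, freight — exclude.
CIF value = CFR price + insurance = 151681.35 + 374.93 = 152056.28
Ad valorem component: 152056.28 × 17.2% = 26153.68
Specific component: 13502 × 2.44 = 32944.88
Import duty = 26153.68 + 32944.88 = 59098.56
Buyer bears: insurance 374.93 + destination terminal 736.06 + delivery 582.72 + duty 59098.56 = 60792.27
Landed cost = invoice 151681.35 + 60792.27 = 212473.62

Total landed cost: CHF 212473.62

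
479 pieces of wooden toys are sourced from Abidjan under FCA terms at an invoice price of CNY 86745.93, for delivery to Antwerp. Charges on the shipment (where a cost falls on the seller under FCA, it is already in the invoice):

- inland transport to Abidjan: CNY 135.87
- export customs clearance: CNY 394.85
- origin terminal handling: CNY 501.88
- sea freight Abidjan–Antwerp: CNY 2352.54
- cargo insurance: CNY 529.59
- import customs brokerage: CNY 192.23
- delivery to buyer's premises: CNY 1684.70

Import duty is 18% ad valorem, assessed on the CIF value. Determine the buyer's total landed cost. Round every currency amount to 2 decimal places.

FCA: the seller delivers export-cleared goods to the carrier; the buyer bears costs from that point.
Already in the invoice (seller's account under FCA): inland to port, export clearance — exclude.
CIF value = FCA price + origin terminal + freight + insurance = 86745.93 + 501.88 + 2352.54 + 529.59 = 90129.94
Import duty = 90129.94 × 18% = 16223.39
Buyer bears: origin terminal 501.88 + freight 2352.54 + insurance 529.59 + brokerage 192.23 + delivery 1684.70 + duty 16223.39 = 21484.33
Landed cost = invoice 86745.93 + 21484.33 = 108230.26

Total landed cost: CNY 108230.26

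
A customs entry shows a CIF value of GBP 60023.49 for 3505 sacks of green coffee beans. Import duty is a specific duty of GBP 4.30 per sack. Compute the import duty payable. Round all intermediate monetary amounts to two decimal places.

Import duty = 3505 × 4.30 = 15071.50

Import duty: GBP 15071.50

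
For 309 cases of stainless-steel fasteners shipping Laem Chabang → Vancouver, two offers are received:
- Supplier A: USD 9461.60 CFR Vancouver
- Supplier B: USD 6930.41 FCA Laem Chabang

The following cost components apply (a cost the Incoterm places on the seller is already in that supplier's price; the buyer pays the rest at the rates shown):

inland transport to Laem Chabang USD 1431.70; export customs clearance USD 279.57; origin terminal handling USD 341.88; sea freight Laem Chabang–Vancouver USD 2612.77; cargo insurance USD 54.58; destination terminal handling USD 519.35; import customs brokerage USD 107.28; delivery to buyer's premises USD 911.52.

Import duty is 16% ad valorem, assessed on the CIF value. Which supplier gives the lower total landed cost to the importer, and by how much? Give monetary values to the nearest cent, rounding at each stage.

Supplier A is cheaper by USD 491.21

Supplier A (CFR):
CIF value = CFR price + insurance = 9461.60 + 54.58 = 9516.18
Import duty = 9516.18 × 16% = 1522.59
Buyer bears (A): 54.58 + 519.35 + 107.28 + 911.52 = 1592.73
Landed cost (A) = invoice 9461.60 + 1592.73 + duty 1522.59 = 12576.92
Supplier B (FCA):
CIF value = FCA price + origin terminal + freight + insurance = 6930.41 + 341.88 + 2612.77 + 54.58 = 9939.64
Import duty = 9939.64 × 16% = 1590.34
Buyer bears (B): 341.88 + 2612.77 + 54.58 + 519.35 + 107.28 + 911.52 = 4547.38
Landed cost (B) = invoice 6930.41 + 4547.38 + duty 1590.34 = 13068.13
Difference = |12576.92 − 13068.13| = 491.21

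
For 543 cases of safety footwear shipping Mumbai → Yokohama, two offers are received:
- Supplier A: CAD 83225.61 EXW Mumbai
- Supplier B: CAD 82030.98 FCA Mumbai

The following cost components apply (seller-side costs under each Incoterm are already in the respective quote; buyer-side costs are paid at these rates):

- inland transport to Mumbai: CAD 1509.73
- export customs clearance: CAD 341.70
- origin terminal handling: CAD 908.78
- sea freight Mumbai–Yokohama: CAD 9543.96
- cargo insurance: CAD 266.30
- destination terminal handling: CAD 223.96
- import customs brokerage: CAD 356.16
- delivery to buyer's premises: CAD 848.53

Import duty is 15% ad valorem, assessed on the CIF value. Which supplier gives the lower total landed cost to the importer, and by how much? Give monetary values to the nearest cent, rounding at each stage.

Supplier B is cheaper by CAD 3502.97

Supplier A (EXW):
CIF value = EXW price + inland to port + export clearance + origin terminal + freight + insurance = 83225.61 + 1509.73 + 341.70 + 908.78 + 9543.96 + 266.30 = 95796.08
Import duty = 95796.08 × 15% = 14369.41
Buyer bears (A): 1509.73 + 341.70 + 908.78 + 9543.96 + 266.30 + 223.96 + 356.16 + 848.53 = 13999.12
Landed cost (A) = invoice 83225.61 + 13999.12 + duty 14369.41 = 111594.14
Supplier B (FCA):
CIF value = FCA price + origin terminal + freight + insurance = 82030.98 + 908.78 + 9543.96 + 266.30 = 92750.02
Import duty = 92750.02 × 15% = 13912.50
Buyer bears (B): 908.78 + 9543.96 + 266.30 + 223.96 + 356.16 + 848.53 = 12147.69
Landed cost (B) = invoice 82030.98 + 12147.69 + duty 13912.50 = 108091.17
Difference = |111594.14 − 108091.17| = 3502.97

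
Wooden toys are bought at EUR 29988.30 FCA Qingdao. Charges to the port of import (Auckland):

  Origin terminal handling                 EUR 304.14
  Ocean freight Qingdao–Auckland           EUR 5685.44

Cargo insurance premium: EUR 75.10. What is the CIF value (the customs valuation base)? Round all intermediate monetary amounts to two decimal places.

CIF value: EUR 36052.98

CIF = FCA price + pre-shipment costs + freight + insurance
CIF = 29988.30 + 304.14 + 5685.44 + 75.10 = 36052.98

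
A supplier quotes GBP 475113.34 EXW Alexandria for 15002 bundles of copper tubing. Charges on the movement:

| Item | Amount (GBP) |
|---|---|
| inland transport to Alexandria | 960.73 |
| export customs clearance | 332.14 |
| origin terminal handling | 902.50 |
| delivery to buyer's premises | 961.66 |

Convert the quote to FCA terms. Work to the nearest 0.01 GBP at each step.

Not relevant to the conversion: origin terminal, delivery — on the buyer under both terms; not part of either seller's price.
From EXW to FCA, the seller additionally bears: inland to port, export clearance.
FCA price = 475113.34 + 960.73 + 332.14 = 476406.21

FCA price: GBP 476406.21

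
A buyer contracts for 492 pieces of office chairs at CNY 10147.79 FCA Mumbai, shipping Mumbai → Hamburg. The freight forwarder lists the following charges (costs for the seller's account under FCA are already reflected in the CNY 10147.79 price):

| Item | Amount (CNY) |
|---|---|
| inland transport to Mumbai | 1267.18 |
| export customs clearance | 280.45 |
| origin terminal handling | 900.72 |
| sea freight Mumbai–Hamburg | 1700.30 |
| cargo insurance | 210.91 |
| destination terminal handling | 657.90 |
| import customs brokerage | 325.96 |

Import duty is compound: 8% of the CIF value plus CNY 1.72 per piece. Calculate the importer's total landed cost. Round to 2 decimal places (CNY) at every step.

FCA: the seller delivers export-cleared goods to the carrier; the buyer bears costs from that point.
Already in the invoice (seller's account under FCA): inland to port, export clearance — exclude.
CIF value = FCA price + origin terminal + freight + insurance = 10147.79 + 900.72 + 1700.30 + 210.91 = 12959.72
Ad valorem component: 12959.72 × 8% = 1036.78
Specific component: 492 × 1.72 = 846.24
Import duty = 1036.78 + 846.24 = 1883.02
Buyer bears: origin terminal 900.72 + freight 1700.30 + insurance 210.91 + destination terminal 657.90 + brokerage 325.96 + duty 1883.02 = 5678.81
Landed cost = invoice 10147.79 + 5678.81 = 15826.60

Total landed cost: CNY 15826.60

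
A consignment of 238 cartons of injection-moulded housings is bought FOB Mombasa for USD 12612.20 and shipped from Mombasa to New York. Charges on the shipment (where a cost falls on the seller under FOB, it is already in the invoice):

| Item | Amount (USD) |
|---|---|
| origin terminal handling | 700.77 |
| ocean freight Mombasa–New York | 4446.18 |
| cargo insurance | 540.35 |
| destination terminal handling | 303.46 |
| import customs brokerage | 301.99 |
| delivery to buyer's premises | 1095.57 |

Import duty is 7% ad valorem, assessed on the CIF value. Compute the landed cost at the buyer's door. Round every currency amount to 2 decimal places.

FOB: the seller bears costs until goods are on board at the origin port; the buyer bears freight, insurance and all costs thereafter.
Already in the invoice (seller's account under FOB): origin terminal — exclude.
CIF value = FOB price + freight + insurance = 12612.20 + 4446.18 + 540.35 = 17598.73
Import duty = 17598.73 × 7% = 1231.91
Buyer bears: freight 4446.18 + insurance 540.35 + destination terminal 303.46 + brokerage 301.99 + delivery 1095.57 + duty 1231.91 = 7919.46
Landed cost = invoice 12612.20 + 7919.46 = 20531.66

Total landed cost: USD 20531.66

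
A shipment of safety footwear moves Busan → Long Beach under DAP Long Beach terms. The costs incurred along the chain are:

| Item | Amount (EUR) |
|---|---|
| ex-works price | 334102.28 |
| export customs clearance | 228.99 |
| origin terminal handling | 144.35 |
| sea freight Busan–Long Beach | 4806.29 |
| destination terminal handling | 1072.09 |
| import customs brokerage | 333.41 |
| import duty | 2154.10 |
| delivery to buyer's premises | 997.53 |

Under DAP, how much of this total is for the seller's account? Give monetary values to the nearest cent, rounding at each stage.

DAP: the seller bears all costs to the named destination except import duty and clearance.
Seller's account: goods 334102.28 + export clearance 228.99 + origin terminal 144.35 + freight 4806.29 + destination terminal 1072.09 + delivery 997.53 = 341351.53
Buyer's account: brokerage 333.41 + duty 2154.10 = 2487.51

Seller's account: EUR 341351.53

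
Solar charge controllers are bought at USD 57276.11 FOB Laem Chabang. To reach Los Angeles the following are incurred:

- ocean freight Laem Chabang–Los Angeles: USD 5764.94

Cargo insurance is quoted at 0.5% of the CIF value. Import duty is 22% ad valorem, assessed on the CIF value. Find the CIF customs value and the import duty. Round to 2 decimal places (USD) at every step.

Let C be the CIF value. C = FOB price + freight + 0.5% × C
C − 0.5% × C = 57276.11 + 5764.94
0.995 × C = 63041.05
C = 63041.05 / 0.995 = 63357.84
Insurance premium = 0.5% × 63357.84 = 316.79
Import duty = 63357.84 × 22% = 13938.72

CIF value: USD 63357.84; import duty: USD 13938.72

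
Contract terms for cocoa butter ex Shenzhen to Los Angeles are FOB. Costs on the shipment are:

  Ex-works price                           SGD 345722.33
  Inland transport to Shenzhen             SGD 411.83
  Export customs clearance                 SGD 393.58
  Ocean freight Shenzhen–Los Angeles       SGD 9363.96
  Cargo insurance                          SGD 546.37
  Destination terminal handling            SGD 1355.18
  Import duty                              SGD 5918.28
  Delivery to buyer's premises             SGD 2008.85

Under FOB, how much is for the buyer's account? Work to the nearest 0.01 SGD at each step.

FOB: the seller bears costs until goods are on board at the origin port; the buyer bears freight, insurance and all costs thereafter.
Seller's account: goods 345722.33 + inland to port 411.83 + export clearance 393.58 = 346527.74
Buyer's account: freight 9363.96 + insurance 546.37 + destination terminal 1355.18 + duty 5918.28 + delivery 2008.85 = 19192.64

Buyer's account: SGD 19192.64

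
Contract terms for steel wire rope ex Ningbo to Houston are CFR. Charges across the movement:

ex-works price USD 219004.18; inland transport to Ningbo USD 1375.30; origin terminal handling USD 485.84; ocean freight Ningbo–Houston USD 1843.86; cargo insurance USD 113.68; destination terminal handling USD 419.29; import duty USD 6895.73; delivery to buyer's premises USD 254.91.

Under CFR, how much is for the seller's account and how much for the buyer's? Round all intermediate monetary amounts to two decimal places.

Seller: USD 222709.18; buyer: USD 7683.61

CFR: the seller pays costs through ocean freight to the destination port, but not insurance.
Seller's account: goods 219004.18 + inland to port 1375.30 + origin terminal 485.84 + freight 1843.86 = 222709.18
Buyer's account: insurance 113.68 + destination terminal 419.29 + duty 6895.73 + delivery 254.91 = 7683.61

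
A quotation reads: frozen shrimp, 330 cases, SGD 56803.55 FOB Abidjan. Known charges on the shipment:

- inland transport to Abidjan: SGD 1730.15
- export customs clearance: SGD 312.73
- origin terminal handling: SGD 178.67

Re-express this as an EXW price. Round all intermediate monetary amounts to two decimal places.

From FOB to EXW, the seller no longer bears: inland to port, export clearance, origin terminal.
EXW price = 56803.55 − 1730.15 − 312.73 − 178.67 = 54582.00

EXW price: SGD 54582.00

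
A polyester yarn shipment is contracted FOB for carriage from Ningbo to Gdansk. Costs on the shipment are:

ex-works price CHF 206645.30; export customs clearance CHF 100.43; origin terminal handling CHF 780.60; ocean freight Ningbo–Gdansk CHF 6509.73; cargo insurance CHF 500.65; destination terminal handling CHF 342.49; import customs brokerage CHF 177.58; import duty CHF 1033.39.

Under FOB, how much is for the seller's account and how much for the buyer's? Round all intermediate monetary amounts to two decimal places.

Seller: CHF 207526.33; buyer: CHF 8563.84

FOB: the seller bears costs until goods are on board at the origin port; the buyer bears freight, insurance and all costs thereafter.
Seller's account: goods 206645.30 + export clearance 100.43 + origin terminal 780.60 = 207526.33
Buyer's account: freight 6509.73 + insurance 500.65 + destination terminal 342.49 + brokerage 177.58 + duty 1033.39 = 8563.84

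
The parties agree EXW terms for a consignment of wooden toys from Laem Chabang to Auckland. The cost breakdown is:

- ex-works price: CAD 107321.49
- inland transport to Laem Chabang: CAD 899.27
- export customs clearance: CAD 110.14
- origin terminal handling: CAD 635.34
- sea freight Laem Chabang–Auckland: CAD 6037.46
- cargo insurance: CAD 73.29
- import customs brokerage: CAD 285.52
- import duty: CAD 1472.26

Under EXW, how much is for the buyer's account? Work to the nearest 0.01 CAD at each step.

Buyer's account: CAD 9513.28

EXW: the seller makes goods available at their premises; the buyer bears all onward costs.
Seller's account: goods 107321.49 = 107321.49
Buyer's account: inland to port 899.27 + export clearance 110.14 + origin terminal 635.34 + freight 6037.46 + insurance 73.29 + brokerage 285.52 + duty 1472.26 = 9513.28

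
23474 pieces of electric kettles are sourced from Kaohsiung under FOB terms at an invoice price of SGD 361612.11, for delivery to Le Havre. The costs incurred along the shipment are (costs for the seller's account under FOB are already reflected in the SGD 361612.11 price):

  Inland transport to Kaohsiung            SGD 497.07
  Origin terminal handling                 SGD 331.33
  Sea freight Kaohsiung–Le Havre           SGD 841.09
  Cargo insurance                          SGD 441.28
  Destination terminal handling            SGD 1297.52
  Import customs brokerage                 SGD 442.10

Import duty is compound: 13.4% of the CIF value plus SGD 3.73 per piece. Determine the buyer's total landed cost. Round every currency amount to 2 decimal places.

FOB: the seller bears costs until goods are on board at the origin port; the buyer bears freight, insurance and all costs thereafter.
Already in the invoice (seller's account under FOB): inland to port, origin terminal — exclude.
CIF value = FOB price + freight + insurance = 361612.11 + 841.09 + 441.28 = 362894.48
Ad valorem component: 362894.48 × 13.4% = 48627.86
Specific component: 23474 × 3.73 = 87558.02
Import duty = 48627.86 + 87558.02 = 136185.88
Buyer bears: freight 841.09 + insurance 441.28 + destination terminal 1297.52 + brokerage 442.10 + duty 136185.88 = 139207.87
Landed cost = invoice 361612.11 + 139207.87 = 500819.98

Total landed cost: SGD 500819.98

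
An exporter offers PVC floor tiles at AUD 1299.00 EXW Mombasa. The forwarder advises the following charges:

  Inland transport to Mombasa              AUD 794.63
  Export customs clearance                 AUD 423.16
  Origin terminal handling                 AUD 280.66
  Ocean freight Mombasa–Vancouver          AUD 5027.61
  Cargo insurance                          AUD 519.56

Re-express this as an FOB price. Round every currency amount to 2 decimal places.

FOB price: AUD 2797.45

Not relevant to the conversion: insurance, freight — on the buyer under both terms; not part of either seller's price.
From EXW to FOB, the seller additionally bears: inland to port, export clearance, origin terminal.
FOB price = 1299.00 + 794.63 + 423.16 + 280.66 = 2797.45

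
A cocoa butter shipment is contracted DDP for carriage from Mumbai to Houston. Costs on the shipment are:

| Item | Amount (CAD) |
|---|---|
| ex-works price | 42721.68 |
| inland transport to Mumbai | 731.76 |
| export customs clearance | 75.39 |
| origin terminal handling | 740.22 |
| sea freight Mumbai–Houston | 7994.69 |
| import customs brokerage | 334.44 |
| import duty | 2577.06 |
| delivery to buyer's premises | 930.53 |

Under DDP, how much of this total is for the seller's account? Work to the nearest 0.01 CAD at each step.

Seller's account: CAD 56105.77

DDP: the seller bears all costs including import duty.
Seller's account: goods 42721.68 + inland to port 731.76 + export clearance 75.39 + origin terminal 740.22 + freight 7994.69 + brokerage 334.44 + duty 2577.06 + delivery 930.53 = 56105.77
Buyer's account: 0.00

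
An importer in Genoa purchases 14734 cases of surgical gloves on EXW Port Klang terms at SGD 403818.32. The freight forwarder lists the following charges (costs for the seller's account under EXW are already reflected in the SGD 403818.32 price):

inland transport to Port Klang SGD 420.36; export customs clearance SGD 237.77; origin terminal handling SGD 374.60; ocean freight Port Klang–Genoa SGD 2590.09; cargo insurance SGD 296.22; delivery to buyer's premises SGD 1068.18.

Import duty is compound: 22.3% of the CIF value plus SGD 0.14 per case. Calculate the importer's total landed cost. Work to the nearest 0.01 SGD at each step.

Total landed cost: SGD 501793.73

EXW: the seller makes goods available at their premises; the buyer bears all onward costs.
CIF value = EXW price + inland to port + export clearance + origin terminal + freight + insurance = 403818.32 + 420.36 + 237.77 + 374.60 + 2590.09 + 296.22 = 407737.36
Ad valorem component: 407737.36 × 22.3% = 90925.43
Specific component: 14734 × 0.14 = 2062.76
Import duty = 90925.43 + 2062.76 = 92988.19
Buyer bears: inland to port 420.36 + export clearance 237.77 + origin terminal 374.60 + freight 2590.09 + insurance 296.22 + delivery 1068.18 + duty 92988.19 = 97975.41
Landed cost = invoice 403818.32 + 97975.41 = 501793.73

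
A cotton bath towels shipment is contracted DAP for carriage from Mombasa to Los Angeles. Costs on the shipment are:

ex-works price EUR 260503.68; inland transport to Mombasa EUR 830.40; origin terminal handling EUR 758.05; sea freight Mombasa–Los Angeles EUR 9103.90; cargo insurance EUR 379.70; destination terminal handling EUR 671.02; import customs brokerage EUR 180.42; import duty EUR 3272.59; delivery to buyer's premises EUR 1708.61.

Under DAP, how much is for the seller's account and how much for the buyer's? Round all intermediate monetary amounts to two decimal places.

DAP: the seller bears all costs to the named destination except import duty and clearance.
Seller's account: goods 260503.68 + inland to port 830.40 + origin terminal 758.05 + freight 9103.90 + insurance 379.70 + destination terminal 671.02 + delivery 1708.61 = 273955.36
Buyer's account: brokerage 180.42 + duty 3272.59 = 3453.01

Seller: EUR 273955.36; buyer: EUR 3453.01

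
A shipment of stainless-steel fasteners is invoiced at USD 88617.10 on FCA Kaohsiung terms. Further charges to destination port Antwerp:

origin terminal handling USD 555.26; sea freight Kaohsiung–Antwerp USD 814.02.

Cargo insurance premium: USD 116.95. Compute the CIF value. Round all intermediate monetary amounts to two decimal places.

CIF = FCA price + pre-shipment costs + freight + insurance
CIF = 88617.10 + 555.26 + 814.02 + 116.95 = 90103.33

CIF value: USD 90103.33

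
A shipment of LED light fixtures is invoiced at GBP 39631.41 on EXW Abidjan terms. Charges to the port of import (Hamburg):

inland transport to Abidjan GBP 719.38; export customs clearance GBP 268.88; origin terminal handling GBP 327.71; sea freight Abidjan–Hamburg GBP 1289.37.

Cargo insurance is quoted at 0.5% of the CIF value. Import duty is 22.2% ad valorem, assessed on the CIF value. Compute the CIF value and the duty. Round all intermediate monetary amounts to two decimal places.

Let C be the CIF value. C = EXW price + pre-shipment costs + freight + 0.5% × C
C − 0.5% × C = 39631.41 + 719.38 + 268.88 + 327.71 + 1289.37
0.995 × C = 42236.75
C = 42236.75 / 0.995 = 42448.99
Insurance premium = 0.5% × 42448.99 = 212.24
Import duty = 42448.99 × 22.2% = 9423.68

CIF value: GBP 42448.99; import duty: GBP 9423.68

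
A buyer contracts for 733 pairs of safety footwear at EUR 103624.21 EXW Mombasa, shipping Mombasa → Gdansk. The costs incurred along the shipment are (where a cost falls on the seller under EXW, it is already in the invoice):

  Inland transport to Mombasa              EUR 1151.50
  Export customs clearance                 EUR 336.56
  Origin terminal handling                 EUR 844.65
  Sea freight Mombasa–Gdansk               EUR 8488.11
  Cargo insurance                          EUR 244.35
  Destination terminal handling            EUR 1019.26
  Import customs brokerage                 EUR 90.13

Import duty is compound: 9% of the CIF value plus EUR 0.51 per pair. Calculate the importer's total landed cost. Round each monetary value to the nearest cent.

EXW: the seller makes goods available at their premises; the buyer bears all onward costs.
CIF value = EXW price + inland to port + export clearance + origin terminal + freight + insurance = 103624.21 + 1151.50 + 336.56 + 844.65 + 8488.11 + 244.35 = 114689.38
Ad valorem component: 114689.38 × 9% = 10322.04
Specific component: 733 × 0.51 = 373.83
Import duty = 10322.04 + 373.83 = 10695.87
Buyer bears: inland to port 1151.50 + export clearance 336.56 + origin terminal 844.65 + freight 8488.11 + insurance 244.35 + destination terminal 1019.26 + brokerage 90.13 + duty 10695.87 = 22870.43
Landed cost = invoice 103624.21 + 22870.43 = 126494.64

Total landed cost: EUR 126494.64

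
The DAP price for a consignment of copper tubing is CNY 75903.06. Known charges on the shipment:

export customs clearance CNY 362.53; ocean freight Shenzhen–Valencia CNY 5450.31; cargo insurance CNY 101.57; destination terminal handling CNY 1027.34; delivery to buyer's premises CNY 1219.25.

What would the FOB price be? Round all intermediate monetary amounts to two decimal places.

FOB price: CNY 68104.59

Not relevant to the conversion: export clearance — on the seller under both DAP and FOB; already in the DAP price and stays in the FOB price.
From DAP to FOB, the seller no longer bears: freight, insurance, destination terminal, delivery.
FOB price = 75903.06 − 5450.31 − 101.57 − 1027.34 − 1219.25 = 68104.59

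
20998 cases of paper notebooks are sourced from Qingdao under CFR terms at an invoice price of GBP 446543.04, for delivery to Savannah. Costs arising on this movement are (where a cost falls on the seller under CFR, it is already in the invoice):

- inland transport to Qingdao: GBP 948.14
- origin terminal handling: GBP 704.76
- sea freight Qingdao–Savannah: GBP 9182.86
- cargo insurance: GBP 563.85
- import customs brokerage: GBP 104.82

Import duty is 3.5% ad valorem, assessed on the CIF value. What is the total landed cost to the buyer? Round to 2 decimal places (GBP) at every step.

CFR: the seller pays costs through ocean freight to the destination port, but not insurance.
Already in the invoice (seller's account under CFR): inland to port, origin terminal, freight — exclude.
CIF value = CFR price + insurance = 446543.04 + 563.85 = 447106.89
Import duty = 447106.89 × 3.5% = 15648.74
Buyer bears: insurance 563.85 + brokerage 104.82 + duty 15648.74 = 16317.41
Landed cost = invoice 446543.04 + 16317.41 = 462860.45

Total landed cost: GBP 462860.45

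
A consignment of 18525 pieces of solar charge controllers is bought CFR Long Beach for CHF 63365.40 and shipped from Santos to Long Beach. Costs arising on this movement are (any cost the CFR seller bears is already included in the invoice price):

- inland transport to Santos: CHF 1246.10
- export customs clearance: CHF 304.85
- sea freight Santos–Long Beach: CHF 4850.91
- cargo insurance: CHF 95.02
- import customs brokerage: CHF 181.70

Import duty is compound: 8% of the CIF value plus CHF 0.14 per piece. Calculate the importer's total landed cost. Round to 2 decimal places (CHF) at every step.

Total landed cost: CHF 71312.45

CFR: the seller pays costs through ocean freight to the destination port, but not insurance.
Already in the invoice (seller's account under CFR): inland to port, export clearance, freight — exclude.
CIF value = CFR price + insurance = 63365.40 + 95.02 = 63460.42
Ad valorem component: 63460.42 × 8% = 5076.83
Specific component: 18525 × 0.14 = 2593.50
Import duty = 5076.83 + 2593.50 = 7670.33
Buyer bears: insurance 95.02 + brokerage 181.70 + duty 7670.33 = 7947.05
Landed cost = invoice 63365.40 + 7947.05 = 71312.45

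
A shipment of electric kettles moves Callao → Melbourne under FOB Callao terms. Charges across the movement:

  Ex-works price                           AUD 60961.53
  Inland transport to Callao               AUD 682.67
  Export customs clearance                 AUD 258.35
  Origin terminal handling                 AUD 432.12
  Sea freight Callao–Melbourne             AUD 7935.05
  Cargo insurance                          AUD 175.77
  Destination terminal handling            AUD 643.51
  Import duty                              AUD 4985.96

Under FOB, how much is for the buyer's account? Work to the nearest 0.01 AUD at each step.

Buyer's account: AUD 13740.29

FOB: the seller bears costs until goods are on board at the origin port; the buyer bears freight, insurance and all costs thereafter.
Seller's account: goods 60961.53 + inland to port 682.67 + export clearance 258.35 + origin terminal 432.12 = 62334.67
Buyer's account: freight 7935.05 + insurance 175.77 + destination terminal 643.51 + duty 4985.96 = 13740.29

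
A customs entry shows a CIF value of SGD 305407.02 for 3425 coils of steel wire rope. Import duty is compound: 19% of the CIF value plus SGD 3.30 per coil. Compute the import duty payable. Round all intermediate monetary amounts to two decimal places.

Ad valorem component: 305407.02 × 19% = 58027.33
Specific component: 3425 × 3.30 = 11302.50
Import duty = 58027.33 + 11302.50 = 69329.83

Import duty: SGD 69329.83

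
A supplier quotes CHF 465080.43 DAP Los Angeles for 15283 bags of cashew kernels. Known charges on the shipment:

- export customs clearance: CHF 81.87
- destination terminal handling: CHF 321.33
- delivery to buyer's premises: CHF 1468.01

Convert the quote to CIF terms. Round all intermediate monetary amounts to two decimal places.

Not relevant to the conversion: export clearance — on the seller under both DAP and CIF; already in the DAP price and stays in the CIF price.
From DAP to CIF, the seller no longer bears: destination terminal, delivery.
CIF price = 465080.43 − 321.33 − 1468.01 = 463291.09

CIF price: CHF 463291.09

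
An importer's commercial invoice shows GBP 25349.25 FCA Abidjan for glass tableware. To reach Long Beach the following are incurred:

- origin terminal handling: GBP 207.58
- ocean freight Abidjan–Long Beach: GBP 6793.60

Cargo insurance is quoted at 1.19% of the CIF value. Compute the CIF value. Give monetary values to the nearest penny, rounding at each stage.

CIF value: GBP 32740.04

Let C be the CIF value. C = FCA price + pre-shipment costs + freight + 1.19% × C
C − 1.19% × C = 25349.25 + 207.58 + 6793.60
0.9881 × C = 32350.43
C = 32350.43 / 0.9881 = 32740.04
Insurance premium = 1.19% × 32740.04 = 389.61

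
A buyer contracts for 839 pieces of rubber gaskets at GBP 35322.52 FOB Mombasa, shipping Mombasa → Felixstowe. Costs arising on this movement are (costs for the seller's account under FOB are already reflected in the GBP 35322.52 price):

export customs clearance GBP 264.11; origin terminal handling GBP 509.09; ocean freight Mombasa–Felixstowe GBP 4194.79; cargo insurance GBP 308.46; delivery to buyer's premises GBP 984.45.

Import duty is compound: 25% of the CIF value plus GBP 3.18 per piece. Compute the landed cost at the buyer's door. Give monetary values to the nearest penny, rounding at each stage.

FOB: the seller bears costs until goods are on board at the origin port; the buyer bears freight, insurance and all costs thereafter.
Already in the invoice (seller's account under FOB): export clearance, origin terminal — exclude.
CIF value = FOB price + freight + insurance = 35322.52 + 4194.79 + 308.46 = 39825.77
Ad valorem component: 39825.77 × 25% = 9956.44
Specific component: 839 × 3.18 = 2668.02
Import duty = 9956.44 + 2668.02 = 12624.46
Buyer bears: freight 4194.79 + insurance 308.46 + delivery 984.45 + duty 12624.46 = 18112.16
Landed cost = invoice 35322.52 + 18112.16 = 53434.68

Total landed cost: GBP 53434.68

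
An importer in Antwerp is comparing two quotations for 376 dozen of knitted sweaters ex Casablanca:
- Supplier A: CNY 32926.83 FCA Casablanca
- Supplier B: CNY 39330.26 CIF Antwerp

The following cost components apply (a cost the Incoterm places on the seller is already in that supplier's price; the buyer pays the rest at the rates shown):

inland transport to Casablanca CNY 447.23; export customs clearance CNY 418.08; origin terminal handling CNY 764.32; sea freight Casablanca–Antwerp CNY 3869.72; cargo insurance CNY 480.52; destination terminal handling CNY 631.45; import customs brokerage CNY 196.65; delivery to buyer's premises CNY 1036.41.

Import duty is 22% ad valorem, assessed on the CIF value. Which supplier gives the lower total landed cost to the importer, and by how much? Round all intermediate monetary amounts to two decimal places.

Supplier A (FCA):
CIF value = FCA price + origin terminal + freight + insurance = 32926.83 + 764.32 + 3869.72 + 480.52 = 38041.39
Import duty = 38041.39 × 22% = 8369.11
Buyer bears (A): 764.32 + 3869.72 + 480.52 + 631.45 + 196.65 + 1036.41 = 6979.07
Landed cost (A) = invoice 32926.83 + 6979.07 + duty 8369.11 = 48275.01
Supplier B (CIF):
The CIF price already equals the CIF value: 39330.26
Import duty = 39330.26 × 22% = 8652.66
Buyer bears (B): 631.45 + 196.65 + 1036.41 = 1864.51
Landed cost (B) = invoice 39330.26 + 1864.51 + duty 8652.66 = 49847.43
Difference = |48275.01 − 49847.43| = 1572.42

Supplier A is cheaper by CNY 1572.42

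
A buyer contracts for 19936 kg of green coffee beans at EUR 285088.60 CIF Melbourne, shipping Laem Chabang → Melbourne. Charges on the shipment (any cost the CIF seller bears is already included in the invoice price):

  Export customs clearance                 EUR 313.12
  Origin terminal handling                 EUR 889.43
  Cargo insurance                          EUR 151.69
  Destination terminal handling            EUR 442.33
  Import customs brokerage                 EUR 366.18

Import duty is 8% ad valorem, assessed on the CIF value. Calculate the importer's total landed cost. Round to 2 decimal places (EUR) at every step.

CIF: the seller pays costs through ocean freight and marine insurance to the destination port.
Already in the invoice (seller's account under CIF): export clearance, origin terminal, insurance — exclude.
The CIF price already equals the CIF value: 285088.60
Import duty = 285088.60 × 8% = 22807.09
Buyer bears: destination terminal 442.33 + brokerage 366.18 + duty 22807.09 = 23615.60
Landed cost = invoice 285088.60 + 23615.60 = 308704.20

Total landed cost: EUR 308704.20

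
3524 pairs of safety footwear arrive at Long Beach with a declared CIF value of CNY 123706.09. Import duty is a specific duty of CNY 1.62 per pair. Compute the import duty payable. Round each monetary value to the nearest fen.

Import duty = 3524 × 1.62 = 5708.88

Import duty: CNY 5708.88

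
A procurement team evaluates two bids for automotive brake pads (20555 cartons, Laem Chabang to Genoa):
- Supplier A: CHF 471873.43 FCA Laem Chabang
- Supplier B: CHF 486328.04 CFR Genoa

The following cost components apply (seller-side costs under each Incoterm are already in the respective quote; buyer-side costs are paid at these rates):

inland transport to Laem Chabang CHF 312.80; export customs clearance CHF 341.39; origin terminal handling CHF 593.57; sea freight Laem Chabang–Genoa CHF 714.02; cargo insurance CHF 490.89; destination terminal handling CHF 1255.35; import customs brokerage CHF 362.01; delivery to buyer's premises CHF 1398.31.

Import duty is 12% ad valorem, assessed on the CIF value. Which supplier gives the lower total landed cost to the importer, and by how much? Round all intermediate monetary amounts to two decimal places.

Supplier A (FCA):
CIF value = FCA price + origin terminal + freight + insurance = 471873.43 + 593.57 + 714.02 + 490.89 = 473671.91
Import duty = 473671.91 × 12% = 56840.63
Buyer bears (A): 593.57 + 714.02 + 490.89 + 1255.35 + 362.01 + 1398.31 = 4814.15
Landed cost (A) = invoice 471873.43 + 4814.15 + duty 56840.63 = 533528.21
Supplier B (CFR):
CIF value = CFR price + insurance = 486328.04 + 490.89 = 486818.93
Import duty = 486818.93 × 12% = 58418.27
Buyer bears (B): 490.89 + 1255.35 + 362.01 + 1398.31 = 3506.56
Landed cost (B) = invoice 486328.04 + 3506.56 + duty 58418.27 = 548252.87
Difference = |533528.21 − 548252.87| = 14724.66

Supplier A is cheaper by CHF 14724.66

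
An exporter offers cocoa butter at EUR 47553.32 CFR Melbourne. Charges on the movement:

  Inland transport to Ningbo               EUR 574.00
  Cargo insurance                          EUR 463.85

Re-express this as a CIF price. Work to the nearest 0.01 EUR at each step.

Not relevant to the conversion: inland to port — on the seller under both CFR and CIF; already in the CFR price and stays in the CIF price.
From CFR to CIF, the seller additionally bears: insurance.
CIF price = 47553.32 + 463.85 = 48017.17

CIF price: EUR 48017.17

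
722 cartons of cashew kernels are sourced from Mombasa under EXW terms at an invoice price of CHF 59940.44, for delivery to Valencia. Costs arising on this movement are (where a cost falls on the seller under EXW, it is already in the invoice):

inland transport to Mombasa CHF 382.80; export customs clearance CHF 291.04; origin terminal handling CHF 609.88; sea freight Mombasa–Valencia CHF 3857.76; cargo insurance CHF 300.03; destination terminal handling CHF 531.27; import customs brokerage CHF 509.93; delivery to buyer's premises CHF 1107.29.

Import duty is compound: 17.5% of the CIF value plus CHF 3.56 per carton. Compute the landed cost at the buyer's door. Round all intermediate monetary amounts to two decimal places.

EXW: the seller makes goods available at their premises; the buyer bears all onward costs.
CIF value = EXW price + inland to port + export clearance + origin terminal + freight + insurance = 59940.44 + 382.80 + 291.04 + 609.88 + 3857.76 + 300.03 = 65381.95
Ad valorem component: 65381.95 × 17.5% = 11441.84
Specific component: 722 × 3.56 = 2570.32
Import duty = 11441.84 + 2570.32 = 14012.16
Buyer bears: inland to port 382.80 + export clearance 291.04 + origin terminal 609.88 + freight 3857.76 + insurance 300.03 + destination terminal 531.27 + brokerage 509.93 + delivery 1107.29 + duty 14012.16 = 21602.16
Landed cost = invoice 59940.44 + 21602.16 = 81542.60

Total landed cost: CHF 81542.60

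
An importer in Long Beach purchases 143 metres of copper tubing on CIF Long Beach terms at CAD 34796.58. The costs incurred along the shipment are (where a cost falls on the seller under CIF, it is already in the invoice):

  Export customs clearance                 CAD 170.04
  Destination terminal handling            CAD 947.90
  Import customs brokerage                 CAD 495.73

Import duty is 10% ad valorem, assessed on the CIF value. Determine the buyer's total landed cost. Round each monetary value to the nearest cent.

Total landed cost: CAD 39719.87

CIF: the seller pays costs through ocean freight and marine insurance to the destination port.
Already in the invoice (seller's account under CIF): export clearance — exclude.
The CIF price already equals the CIF value: 34796.58
Import duty = 34796.58 × 10% = 3479.66
Buyer bears: destination terminal 947.90 + brokerage 495.73 + duty 3479.66 = 4923.29
Landed cost = invoice 34796.58 + 4923.29 = 39719.87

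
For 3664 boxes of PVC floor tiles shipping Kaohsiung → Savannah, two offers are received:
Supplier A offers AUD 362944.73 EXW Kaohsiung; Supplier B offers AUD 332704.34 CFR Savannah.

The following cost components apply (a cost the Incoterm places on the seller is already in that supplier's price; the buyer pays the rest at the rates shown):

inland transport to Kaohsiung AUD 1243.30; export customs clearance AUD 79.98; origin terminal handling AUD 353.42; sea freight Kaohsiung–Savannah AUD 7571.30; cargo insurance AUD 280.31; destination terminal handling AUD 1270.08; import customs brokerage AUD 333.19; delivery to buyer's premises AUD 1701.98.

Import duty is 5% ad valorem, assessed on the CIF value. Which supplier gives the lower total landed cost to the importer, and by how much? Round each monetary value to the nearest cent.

Supplier A (EXW):
CIF value = EXW price + inland to port + export clearance + origin terminal + freight + insurance = 362944.73 + 1243.30 + 79.98 + 353.42 + 7571.30 + 280.31 = 372473.04
Import duty = 372473.04 × 5% = 18623.65
Buyer bears (A): 1243.30 + 79.98 + 353.42 + 7571.30 + 280.31 + 1270.08 + 333.19 + 1701.98 = 12833.56
Landed cost (A) = invoice 362944.73 + 12833.56 + duty 18623.65 = 394401.94
Supplier B (CFR):
CIF value = CFR price + insurance = 332704.34 + 280.31 = 332984.65
Import duty = 332984.65 × 5% = 16649.23
Buyer bears (B): 280.31 + 1270.08 + 333.19 + 1701.98 = 3585.56
Landed cost (B) = invoice 332704.34 + 3585.56 + duty 16649.23 = 352939.13
Difference = |394401.94 − 352939.13| = 41462.81

Supplier B is cheaper by AUD 41462.81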